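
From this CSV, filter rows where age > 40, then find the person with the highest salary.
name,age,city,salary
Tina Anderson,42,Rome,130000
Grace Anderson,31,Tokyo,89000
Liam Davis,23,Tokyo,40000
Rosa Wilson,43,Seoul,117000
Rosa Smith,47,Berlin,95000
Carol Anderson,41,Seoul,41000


Filter: age > 40
Sort by: salary (descending)

Filtered records (4):
  Tina Anderson, age 42, salary $130000
  Rosa Wilson, age 43, salary $117000
  Rosa Smith, age 47, salary $95000
  Carol Anderson, age 41, salary $41000

Highest salary: Tina Anderson ($130000)

Tina Anderson


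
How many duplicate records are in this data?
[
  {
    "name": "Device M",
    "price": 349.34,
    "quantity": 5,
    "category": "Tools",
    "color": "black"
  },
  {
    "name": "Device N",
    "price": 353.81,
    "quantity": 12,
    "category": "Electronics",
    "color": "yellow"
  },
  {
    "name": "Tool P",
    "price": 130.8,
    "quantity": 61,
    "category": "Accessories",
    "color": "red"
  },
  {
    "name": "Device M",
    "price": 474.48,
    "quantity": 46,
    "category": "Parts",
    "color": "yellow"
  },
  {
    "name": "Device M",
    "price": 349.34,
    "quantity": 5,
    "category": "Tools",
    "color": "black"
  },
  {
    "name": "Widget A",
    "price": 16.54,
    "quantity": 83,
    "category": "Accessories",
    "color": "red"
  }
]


Checking 6 records for duplicates:

  Row 1: Device M ($349.34, qty 5)
  Row 2: Device N ($353.81, qty 12)
  Row 3: Tool P ($130.8, qty 61)
  Row 4: Device M ($474.48, qty 46)
  Row 5: Device M ($349.34, qty 5) <-- DUPLICATE
  Row 6: Widget A ($16.54, qty 83)

Duplicates found: 1
Unique records: 5

1 duplicates, 5 unique


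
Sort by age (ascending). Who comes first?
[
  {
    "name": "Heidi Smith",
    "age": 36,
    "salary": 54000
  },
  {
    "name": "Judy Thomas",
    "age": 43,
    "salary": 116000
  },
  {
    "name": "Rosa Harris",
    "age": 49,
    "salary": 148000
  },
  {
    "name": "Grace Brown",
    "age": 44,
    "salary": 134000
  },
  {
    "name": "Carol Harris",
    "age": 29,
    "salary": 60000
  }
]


Sort by: age (ascending)

Sorted order:
  1. Carol Harris (age = 29)
  2. Heidi Smith (age = 36)
  3. Judy Thomas (age = 43)
  4. Grace Brown (age = 44)
  5. Rosa Harris (age = 49)

First: Carol Harris

Carol Harris


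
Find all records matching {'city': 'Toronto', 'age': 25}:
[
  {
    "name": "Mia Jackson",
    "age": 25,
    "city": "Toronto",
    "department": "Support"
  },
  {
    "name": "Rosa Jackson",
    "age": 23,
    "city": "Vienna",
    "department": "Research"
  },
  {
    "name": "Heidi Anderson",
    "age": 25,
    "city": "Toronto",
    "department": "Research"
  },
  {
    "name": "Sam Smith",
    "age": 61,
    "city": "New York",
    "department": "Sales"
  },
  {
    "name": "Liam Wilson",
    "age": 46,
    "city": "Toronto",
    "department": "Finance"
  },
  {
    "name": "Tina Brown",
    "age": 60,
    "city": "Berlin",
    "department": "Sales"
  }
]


Search criteria: {'city': 'Toronto', 'age': 25}

Checking 6 records:
  Mia Jackson: {city: Toronto, age: 25} <-- MATCH
  Rosa Jackson: {city: Vienna, age: 23}
  Heidi Anderson: {city: Toronto, age: 25} <-- MATCH
  Sam Smith: {city: New York, age: 61}
  Liam Wilson: {city: Toronto, age: 46}
  Tina Brown: {city: Berlin, age: 60}

Matches: ["Mia Jackson", "Heidi Anderson"]

["Mia Jackson", "Heidi Anderson"]


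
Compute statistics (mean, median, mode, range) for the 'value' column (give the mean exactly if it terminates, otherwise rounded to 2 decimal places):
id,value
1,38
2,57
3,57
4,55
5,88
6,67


Data: [38, 57, 57, 55, 88, 67]
Count: 6
Sum: 362
Mean: 362/6 ≈ 60.33 (rounded to 2 decimal places)
Sorted: [38, 55, 57, 57, 67, 88]
Median: 57.0
Mode: 57 (2 times)
Range: 88 - 38 = 50
Min: 38, Max: 88

mean≈60.33, median=57.0, mode=57, range=50


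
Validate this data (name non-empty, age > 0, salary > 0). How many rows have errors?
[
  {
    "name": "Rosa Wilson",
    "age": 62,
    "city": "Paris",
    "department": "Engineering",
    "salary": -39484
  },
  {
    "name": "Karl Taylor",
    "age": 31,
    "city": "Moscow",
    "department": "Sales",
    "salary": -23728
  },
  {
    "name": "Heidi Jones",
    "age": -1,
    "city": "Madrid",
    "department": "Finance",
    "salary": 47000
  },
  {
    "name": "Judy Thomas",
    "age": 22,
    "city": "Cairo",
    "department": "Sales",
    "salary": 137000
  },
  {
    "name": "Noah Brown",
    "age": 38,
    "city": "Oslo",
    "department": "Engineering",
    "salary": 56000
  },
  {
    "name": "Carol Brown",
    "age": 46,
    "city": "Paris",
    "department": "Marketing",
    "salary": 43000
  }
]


Validating 6 records:
Rules: name non-empty, age > 0, salary > 0

  Row 1 (Rosa Wilson): negative salary: -39484
  Row 2 (Karl Taylor): negative salary: -23728
  Row 3 (Heidi Jones): negative age: -1
  Row 4 (Judy Thomas): OK
  Row 5 (Noah Brown): OK
  Row 6 (Carol Brown): OK

Total errors: 3

3 errors


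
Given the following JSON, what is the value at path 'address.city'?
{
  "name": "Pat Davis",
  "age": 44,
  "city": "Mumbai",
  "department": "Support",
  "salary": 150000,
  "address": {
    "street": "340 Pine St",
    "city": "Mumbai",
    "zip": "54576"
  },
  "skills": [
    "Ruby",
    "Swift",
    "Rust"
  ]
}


Query: address.city
Path: address -> city
Value: Mumbai

Mumbai


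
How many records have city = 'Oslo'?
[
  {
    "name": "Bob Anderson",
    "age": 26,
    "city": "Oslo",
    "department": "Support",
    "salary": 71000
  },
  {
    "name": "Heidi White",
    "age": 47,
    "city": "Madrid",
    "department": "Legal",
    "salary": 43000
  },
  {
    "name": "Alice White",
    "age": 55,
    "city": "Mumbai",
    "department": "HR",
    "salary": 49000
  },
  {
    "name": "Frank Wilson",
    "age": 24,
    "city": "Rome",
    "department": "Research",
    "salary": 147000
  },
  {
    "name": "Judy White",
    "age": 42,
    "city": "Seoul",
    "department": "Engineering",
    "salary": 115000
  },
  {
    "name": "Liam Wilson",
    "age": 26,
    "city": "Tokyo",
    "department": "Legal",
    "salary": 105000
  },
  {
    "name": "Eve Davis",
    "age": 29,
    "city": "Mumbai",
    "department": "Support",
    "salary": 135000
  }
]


Data: 7 records
Condition: city = 'Oslo'

Checking each record:
  Bob Anderson: Oslo MATCH
  Heidi White: Madrid
  Alice White: Mumbai
  Frank Wilson: Rome
  Judy White: Seoul
  Liam Wilson: Tokyo
  Eve Davis: Mumbai

Count: 1

1


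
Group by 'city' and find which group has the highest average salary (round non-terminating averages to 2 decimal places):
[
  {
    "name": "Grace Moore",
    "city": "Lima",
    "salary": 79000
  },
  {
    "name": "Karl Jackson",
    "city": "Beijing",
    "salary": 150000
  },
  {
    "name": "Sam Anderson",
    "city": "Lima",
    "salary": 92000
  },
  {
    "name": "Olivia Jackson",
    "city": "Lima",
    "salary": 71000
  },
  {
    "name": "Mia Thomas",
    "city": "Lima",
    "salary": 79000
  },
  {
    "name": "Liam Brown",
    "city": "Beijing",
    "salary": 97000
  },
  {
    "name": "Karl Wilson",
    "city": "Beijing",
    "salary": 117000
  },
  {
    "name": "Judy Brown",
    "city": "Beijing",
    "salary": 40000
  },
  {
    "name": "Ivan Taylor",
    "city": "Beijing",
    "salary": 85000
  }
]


Group by: city

Groups:
  Beijing: 5 people, avg salary = 489000/5 = $97800
  Lima: 4 people, avg salary = 321000/4 = $80250

Highest average salary: Beijing ($97800)

Beijing ($97800)


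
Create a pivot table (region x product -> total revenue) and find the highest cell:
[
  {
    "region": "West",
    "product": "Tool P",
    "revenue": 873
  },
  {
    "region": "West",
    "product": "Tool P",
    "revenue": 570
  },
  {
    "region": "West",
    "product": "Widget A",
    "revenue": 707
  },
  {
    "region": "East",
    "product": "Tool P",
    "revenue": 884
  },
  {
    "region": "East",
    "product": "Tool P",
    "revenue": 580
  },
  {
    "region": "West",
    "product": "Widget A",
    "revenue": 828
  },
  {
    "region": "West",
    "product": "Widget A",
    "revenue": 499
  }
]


Pivot: region (rows) x product (columns) -> total revenue

     Tool P        Widget A    
East          1464             0  
West          1443          2034  

Highest: West / Widget A = $2034

West / Widget A = $2034


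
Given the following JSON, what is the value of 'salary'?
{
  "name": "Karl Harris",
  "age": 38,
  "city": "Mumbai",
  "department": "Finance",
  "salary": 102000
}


Looking up field 'salary'
Value: 102000

102000


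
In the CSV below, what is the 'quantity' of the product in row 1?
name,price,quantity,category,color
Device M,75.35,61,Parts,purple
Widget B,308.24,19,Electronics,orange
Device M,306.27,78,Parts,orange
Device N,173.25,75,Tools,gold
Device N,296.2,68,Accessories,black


Query: Row 1 ('Device M'), column 'quantity'
Value: 61

61


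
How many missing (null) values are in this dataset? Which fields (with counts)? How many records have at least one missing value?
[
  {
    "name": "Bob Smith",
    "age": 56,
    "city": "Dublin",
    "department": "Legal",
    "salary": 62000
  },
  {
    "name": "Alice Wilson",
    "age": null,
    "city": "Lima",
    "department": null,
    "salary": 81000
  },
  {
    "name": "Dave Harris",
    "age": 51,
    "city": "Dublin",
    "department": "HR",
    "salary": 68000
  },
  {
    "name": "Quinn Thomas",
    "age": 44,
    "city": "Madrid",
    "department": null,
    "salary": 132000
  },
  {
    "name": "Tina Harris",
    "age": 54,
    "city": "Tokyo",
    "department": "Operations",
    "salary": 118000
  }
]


Checking for missing (null) values in 5 records:

  Bob Smith: complete
  Alice Wilson: age, department
  Dave Harris: complete
  Quinn Thomas: department
  Tina Harris: complete

Per field:
  name: 0 missing
  age: 1 missing
  city: 0 missing
  department: 2 missing
  salary: 0 missing

Total missing values: 3
Records with any missing: 2

3 missing values (age: 1, department: 2); 2 incomplete records


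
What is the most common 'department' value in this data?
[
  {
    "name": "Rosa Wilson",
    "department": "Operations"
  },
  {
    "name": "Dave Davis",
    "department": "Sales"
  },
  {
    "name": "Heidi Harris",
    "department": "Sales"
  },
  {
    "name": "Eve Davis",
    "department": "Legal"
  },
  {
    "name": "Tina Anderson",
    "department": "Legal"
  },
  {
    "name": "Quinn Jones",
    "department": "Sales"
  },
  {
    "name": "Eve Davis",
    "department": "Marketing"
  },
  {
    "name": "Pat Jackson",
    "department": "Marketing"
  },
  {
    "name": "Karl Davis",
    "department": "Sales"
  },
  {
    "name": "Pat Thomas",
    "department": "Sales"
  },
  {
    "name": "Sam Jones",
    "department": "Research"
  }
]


Counting 'department' values across 11 records:

  Sales: 5 #####
  Legal: 2 ##
  Marketing: 2 ##
  Operations: 1 #
  Research: 1 #

Most common: Sales (5 times)

Sales (5 times)


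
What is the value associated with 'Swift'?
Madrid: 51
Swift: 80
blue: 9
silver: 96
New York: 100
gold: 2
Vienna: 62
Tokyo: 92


Looking up key 'Swift'
Value: 80

80


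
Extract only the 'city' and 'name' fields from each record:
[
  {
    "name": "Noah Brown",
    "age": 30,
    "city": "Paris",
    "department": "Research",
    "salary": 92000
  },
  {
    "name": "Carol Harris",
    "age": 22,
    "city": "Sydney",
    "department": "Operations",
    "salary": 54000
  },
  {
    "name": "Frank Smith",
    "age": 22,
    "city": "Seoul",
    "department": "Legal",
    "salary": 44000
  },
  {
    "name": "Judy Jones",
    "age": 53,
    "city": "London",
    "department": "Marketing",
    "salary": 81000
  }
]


Original: 4 records with fields: name, age, city, department, salary
Keep: ['city', 'name']
Drop: ['age', 'department', 'salary']
Result: 4 records, 2 fields each

[
  {
    "city": "Paris",
    "name": "Noah Brown"
  },
  {
    "city": "Sydney",
    "name": "Carol Harris"
  },
  {
    "city": "Seoul",
    "name": "Frank Smith"
  },
  {
    "city": "London",
    "name": "Judy Jones"
  }
]


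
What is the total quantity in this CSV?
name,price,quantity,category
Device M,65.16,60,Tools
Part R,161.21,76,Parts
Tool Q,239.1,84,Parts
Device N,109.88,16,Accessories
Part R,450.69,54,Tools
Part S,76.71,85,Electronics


Computing total quantity:
Values: [60, 76, 84, 16, 54, 85]
Sum = 375

375


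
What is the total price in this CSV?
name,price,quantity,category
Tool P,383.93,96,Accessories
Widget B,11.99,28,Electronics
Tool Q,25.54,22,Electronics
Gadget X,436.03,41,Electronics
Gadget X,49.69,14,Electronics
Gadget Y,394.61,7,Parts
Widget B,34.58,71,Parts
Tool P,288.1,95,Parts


Computing total price:
Values: [383.93, 11.99, 25.54, 436.03, 49.69, 394.61, 34.58, 288.1]
Sum = 1624.47

1624.47


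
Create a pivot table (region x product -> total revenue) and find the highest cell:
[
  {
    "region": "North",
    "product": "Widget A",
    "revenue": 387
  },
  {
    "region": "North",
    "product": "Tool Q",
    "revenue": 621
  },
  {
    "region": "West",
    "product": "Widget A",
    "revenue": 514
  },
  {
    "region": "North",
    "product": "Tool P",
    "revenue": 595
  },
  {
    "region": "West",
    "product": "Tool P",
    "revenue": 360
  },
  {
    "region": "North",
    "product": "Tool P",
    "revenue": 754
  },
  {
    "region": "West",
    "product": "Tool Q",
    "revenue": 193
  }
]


Pivot: region (rows) x product (columns) -> total revenue

     Tool P        Tool Q        Widget A    
North         1349           621           387  
West           360           193           514  

Highest: North / Tool P = $1349

North / Tool P = $1349


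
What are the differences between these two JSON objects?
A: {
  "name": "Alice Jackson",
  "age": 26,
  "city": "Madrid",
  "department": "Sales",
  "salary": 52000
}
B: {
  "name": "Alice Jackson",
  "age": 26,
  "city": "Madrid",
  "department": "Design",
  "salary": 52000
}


Comparing each field (in key order):
  name: same
  age: same
  city: same
  department: DIFFERENT
  salary: same
Differences:
  department: Sales -> Design

1 field(s) changed

1 change: department


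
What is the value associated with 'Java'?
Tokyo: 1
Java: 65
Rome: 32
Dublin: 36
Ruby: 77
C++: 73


Looking up key 'Java'
Value: 65

65


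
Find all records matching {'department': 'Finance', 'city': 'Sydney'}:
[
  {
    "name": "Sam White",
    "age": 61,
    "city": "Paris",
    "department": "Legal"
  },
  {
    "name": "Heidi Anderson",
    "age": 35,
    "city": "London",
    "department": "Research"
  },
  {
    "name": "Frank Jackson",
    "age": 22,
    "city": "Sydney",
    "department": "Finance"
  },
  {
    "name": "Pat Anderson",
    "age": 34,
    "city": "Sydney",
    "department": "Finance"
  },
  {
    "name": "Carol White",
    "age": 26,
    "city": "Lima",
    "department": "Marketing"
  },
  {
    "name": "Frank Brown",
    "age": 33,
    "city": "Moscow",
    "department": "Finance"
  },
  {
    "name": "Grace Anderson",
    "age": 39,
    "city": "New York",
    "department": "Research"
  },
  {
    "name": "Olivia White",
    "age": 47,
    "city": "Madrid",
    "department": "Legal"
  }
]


Search criteria: {'department': 'Finance', 'city': 'Sydney'}

Checking 8 records:
  Sam White: {department: Legal, city: Paris}
  Heidi Anderson: {department: Research, city: London}
  Frank Jackson: {department: Finance, city: Sydney} <-- MATCH
  Pat Anderson: {department: Finance, city: Sydney} <-- MATCH
  Carol White: {department: Marketing, city: Lima}
  Frank Brown: {department: Finance, city: Moscow}
  Grace Anderson: {department: Research, city: New York}
  Olivia White: {department: Legal, city: Madrid}

Matches: ["Frank Jackson", "Pat Anderson"]

["Frank Jackson", "Pat Anderson"]


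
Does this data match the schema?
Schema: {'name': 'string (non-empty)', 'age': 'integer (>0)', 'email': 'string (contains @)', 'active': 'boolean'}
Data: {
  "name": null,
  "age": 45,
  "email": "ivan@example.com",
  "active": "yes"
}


Validating each field against schema:
  name: FAIL (null is not a string)
  age: OK (positive integer)
  email: OK (string with @)
  active: FAIL ("yes" is not a boolean)

Result: INVALID (2 errors: name, active)

INVALID (2 errors: name, active)


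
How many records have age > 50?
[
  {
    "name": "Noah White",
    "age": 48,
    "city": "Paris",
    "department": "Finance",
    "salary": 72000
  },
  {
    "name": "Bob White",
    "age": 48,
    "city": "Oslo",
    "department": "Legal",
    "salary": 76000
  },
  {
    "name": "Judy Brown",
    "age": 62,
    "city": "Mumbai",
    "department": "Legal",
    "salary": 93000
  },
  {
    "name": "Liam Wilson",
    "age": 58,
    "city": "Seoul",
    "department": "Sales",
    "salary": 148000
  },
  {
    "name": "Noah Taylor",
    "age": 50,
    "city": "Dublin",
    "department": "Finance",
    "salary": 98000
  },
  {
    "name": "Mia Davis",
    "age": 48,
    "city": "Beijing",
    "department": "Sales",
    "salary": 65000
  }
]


Data: 6 records
Condition: age > 50

Checking each record:
  Noah White: 48
  Bob White: 48
  Judy Brown: 62 MATCH
  Liam Wilson: 58 MATCH
  Noah Taylor: 50
  Mia Davis: 48

Count: 2

2


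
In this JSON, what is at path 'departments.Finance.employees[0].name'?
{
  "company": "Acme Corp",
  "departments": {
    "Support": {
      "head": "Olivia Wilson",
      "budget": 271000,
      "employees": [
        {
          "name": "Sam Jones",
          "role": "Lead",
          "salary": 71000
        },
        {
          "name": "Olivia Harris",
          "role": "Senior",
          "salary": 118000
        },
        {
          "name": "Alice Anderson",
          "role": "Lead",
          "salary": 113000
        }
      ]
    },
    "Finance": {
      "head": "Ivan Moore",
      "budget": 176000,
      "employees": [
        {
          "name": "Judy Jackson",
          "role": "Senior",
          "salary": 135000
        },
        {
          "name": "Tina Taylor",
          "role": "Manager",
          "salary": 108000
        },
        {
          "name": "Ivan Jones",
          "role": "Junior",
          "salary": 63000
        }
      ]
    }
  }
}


Path: departments.Finance.employees[0].name

Navigate:
  -> departments
  -> Finance
  -> employees[0].name = 'Judy Jackson'

Judy Jackson


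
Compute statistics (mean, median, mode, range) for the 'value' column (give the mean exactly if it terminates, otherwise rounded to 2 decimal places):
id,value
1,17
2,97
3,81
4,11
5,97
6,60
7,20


Data: [17, 97, 81, 11, 97, 60, 20]
Count: 7
Sum: 383
Mean: 383/7 ≈ 54.71 (rounded to 2 decimal places)
Sorted: [11, 17, 20, 60, 81, 97, 97]
Median: 60.0
Mode: 97 (2 times)
Range: 97 - 11 = 86
Min: 11, Max: 97

mean≈54.71, median=60.0, mode=97, range=86


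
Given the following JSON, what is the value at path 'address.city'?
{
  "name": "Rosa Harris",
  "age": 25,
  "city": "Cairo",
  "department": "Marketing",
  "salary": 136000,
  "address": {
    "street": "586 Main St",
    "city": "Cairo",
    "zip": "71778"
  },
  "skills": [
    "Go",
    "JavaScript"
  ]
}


Query: address.city
Path: address -> city
Value: Cairo

Cairo


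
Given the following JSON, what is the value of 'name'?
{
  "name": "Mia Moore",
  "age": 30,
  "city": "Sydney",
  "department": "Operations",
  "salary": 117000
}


Looking up field 'name'
Value: Mia Moore

Mia Moore


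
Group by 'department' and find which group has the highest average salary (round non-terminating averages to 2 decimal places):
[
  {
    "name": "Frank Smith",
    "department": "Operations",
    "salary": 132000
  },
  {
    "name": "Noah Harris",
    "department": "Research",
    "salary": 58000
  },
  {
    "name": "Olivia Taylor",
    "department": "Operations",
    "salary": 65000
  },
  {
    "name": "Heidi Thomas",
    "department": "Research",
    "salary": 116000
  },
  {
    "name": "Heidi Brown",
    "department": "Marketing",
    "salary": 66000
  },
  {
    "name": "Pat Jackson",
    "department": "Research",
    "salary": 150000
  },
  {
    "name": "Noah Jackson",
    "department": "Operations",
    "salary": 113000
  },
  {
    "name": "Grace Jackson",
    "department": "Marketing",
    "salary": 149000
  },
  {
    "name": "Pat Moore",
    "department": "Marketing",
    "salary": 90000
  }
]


Group by: department

Groups:
  Marketing: 3 people, avg salary = 305000/3 ≈ $101666.67
  Operations: 3 people, avg salary = 310000/3 ≈ $103333.33
  Research: 3 people, avg salary = 324000/3 = $108000

Highest average salary: Research ($108000)

Research ($108000)


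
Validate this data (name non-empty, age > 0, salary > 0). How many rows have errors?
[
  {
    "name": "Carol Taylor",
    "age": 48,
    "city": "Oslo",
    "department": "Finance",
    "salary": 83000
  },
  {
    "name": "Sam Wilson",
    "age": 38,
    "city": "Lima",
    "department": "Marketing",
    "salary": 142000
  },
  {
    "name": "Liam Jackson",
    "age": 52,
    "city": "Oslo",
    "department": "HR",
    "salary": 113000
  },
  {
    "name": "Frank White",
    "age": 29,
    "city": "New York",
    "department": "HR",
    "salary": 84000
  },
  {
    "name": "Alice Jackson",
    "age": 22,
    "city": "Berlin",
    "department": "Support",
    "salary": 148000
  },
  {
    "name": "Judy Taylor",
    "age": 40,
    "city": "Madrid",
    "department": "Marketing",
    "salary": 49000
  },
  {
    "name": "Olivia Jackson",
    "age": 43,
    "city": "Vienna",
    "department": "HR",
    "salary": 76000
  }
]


Validating 7 records:
Rules: name non-empty, age > 0, salary > 0

  Row 1 (Carol Taylor): OK
  Row 2 (Sam Wilson): OK
  Row 3 (Liam Jackson): OK
  Row 4 (Frank White): OK
  Row 5 (Alice Jackson): OK
  Row 6 (Judy Taylor): OK
  Row 7 (Olivia Jackson): OK

Total errors: 0

0 errors


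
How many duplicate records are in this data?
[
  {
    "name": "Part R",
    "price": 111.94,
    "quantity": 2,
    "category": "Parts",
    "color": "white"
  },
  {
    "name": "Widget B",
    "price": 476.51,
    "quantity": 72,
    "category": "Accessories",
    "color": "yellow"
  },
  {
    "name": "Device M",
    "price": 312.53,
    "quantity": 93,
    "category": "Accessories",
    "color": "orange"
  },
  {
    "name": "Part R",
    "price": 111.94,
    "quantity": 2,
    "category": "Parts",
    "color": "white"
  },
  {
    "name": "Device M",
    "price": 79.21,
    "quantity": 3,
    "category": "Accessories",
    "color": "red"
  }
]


Checking 5 records for duplicates:

  Row 1: Part R ($111.94, qty 2)
  Row 2: Widget B ($476.51, qty 72)
  Row 3: Device M ($312.53, qty 93)
  Row 4: Part R ($111.94, qty 2) <-- DUPLICATE
  Row 5: Device M ($79.21, qty 3)

Duplicates found: 1
Unique records: 4

1 duplicates, 4 unique


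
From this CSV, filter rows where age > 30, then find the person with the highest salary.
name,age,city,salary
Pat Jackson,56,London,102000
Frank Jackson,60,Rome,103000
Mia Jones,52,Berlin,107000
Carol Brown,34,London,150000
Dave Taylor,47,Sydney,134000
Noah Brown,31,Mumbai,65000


Filter: age > 30
Sort by: salary (descending)

Filtered records (6):
  Carol Brown, age 34, salary $150000
  Dave Taylor, age 47, salary $134000
  Mia Jones, age 52, salary $107000
  Frank Jackson, age 60, salary $103000
  Pat Jackson, age 56, salary $102000
  Noah Brown, age 31, salary $65000

Highest salary: Carol Brown ($150000)

Carol Brown


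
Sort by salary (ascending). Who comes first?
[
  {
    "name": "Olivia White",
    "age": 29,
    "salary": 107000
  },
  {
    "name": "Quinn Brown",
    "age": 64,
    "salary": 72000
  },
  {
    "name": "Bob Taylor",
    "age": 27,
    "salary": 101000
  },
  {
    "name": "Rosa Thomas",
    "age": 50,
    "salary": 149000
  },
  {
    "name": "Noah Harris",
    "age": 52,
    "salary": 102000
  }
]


Sort by: salary (ascending)

Sorted order:
  1. Quinn Brown (salary = 72000)
  2. Bob Taylor (salary = 101000)
  3. Noah Harris (salary = 102000)
  4. Olivia White (salary = 107000)
  5. Rosa Thomas (salary = 149000)

First: Quinn Brown

Quinn Brown


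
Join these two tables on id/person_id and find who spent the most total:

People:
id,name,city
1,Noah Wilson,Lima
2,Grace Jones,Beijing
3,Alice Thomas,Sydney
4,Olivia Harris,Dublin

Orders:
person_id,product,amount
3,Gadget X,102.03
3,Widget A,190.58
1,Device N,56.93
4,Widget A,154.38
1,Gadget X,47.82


Join on: people.id = orders.person_id

Joined rows:
  Alice Thomas (Sydney) bought Gadget X for $102.03
  Alice Thomas (Sydney) bought Widget A for $190.58
  Noah Wilson (Lima) bought Device N for $56.93
  Olivia Harris (Dublin) bought Widget A for $154.38
  Noah Wilson (Lima) bought Gadget X for $47.82

Total per person:
  Alice Thomas: $292.61
  Olivia Harris: $154.38
  Noah Wilson: $104.75

Top spender: Alice Thomas ($292.61)

Alice Thomas ($292.61)


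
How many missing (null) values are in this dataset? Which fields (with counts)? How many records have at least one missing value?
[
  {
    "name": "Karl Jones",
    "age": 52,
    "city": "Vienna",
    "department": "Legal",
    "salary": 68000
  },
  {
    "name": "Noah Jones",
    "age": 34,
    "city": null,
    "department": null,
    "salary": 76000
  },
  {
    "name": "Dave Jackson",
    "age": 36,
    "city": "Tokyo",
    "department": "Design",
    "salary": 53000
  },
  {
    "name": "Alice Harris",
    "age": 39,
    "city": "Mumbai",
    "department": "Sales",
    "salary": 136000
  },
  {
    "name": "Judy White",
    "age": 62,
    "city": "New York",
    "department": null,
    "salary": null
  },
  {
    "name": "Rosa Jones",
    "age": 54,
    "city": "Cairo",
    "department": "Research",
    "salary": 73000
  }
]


Checking for missing (null) values in 6 records:

  Karl Jones: complete
  Noah Jones: city, department
  Dave Jackson: complete
  Alice Harris: complete
  Judy White: department, salary
  Rosa Jones: complete

Per field:
  name: 0 missing
  age: 0 missing
  city: 1 missing
  department: 2 missing
  salary: 1 missing

Total missing values: 4
Records with any missing: 2

4 missing values (city: 1, department: 2, salary: 1); 2 incomplete records


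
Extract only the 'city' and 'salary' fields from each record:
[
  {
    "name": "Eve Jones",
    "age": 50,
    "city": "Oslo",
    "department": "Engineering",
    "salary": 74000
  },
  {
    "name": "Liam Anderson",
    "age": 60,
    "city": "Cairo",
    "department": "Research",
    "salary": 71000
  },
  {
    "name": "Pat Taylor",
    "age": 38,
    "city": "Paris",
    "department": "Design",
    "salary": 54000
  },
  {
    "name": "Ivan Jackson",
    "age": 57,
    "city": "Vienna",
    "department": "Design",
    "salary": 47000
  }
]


Original: 4 records with fields: name, age, city, department, salary
Keep: ['city', 'salary']
Drop: ['name', 'age', 'department']
Result: 4 records, 2 fields each

[
  {
    "city": "Oslo",
    "salary": 74000
  },
  {
    "city": "Cairo",
    "salary": 71000
  },
  {
    "city": "Paris",
    "salary": 54000
  },
  {
    "city": "Vienna",
    "salary": 47000
  }
]


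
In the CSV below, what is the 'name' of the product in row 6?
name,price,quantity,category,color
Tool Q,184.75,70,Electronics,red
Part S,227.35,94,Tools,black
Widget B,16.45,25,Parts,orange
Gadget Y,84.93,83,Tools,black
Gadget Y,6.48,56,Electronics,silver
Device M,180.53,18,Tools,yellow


Query: Row 6 ('Device M'), column 'name'
Value: Device M

Device M


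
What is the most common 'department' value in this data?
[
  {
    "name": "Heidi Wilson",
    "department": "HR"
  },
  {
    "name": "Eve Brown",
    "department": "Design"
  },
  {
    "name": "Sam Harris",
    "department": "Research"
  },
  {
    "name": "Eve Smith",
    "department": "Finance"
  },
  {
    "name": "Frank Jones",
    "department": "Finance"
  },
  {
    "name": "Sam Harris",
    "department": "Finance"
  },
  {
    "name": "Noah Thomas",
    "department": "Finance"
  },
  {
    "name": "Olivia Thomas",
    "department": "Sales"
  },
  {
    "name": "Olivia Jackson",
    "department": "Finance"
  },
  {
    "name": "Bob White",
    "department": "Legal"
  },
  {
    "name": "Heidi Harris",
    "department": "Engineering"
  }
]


Counting 'department' values across 11 records:

  Finance: 5 #####
  HR: 1 #
  Design: 1 #
  Research: 1 #
  Sales: 1 #
  Legal: 1 #
  Engineering: 1 #

Most common: Finance (5 times)

Finance (5 times)


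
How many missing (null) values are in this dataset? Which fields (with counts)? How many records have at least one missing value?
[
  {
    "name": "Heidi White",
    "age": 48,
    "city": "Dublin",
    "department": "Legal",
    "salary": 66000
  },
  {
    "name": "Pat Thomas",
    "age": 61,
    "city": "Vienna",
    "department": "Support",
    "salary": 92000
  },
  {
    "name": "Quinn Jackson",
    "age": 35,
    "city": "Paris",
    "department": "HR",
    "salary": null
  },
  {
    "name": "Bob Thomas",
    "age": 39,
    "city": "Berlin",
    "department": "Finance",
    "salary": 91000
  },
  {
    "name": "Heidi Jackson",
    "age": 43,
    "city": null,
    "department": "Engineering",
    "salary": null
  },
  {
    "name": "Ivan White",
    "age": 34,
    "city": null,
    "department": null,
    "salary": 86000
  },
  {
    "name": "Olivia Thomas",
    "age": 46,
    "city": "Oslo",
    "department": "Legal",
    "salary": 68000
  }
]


Checking for missing (null) values in 7 records:

  Heidi White: complete
  Pat Thomas: complete
  Quinn Jackson: salary
  Bob Thomas: complete
  Heidi Jackson: city, salary
  Ivan White: city, department
  Olivia Thomas: complete

Per field:
  name: 0 missing
  age: 0 missing
  city: 2 missing
  department: 1 missing
  salary: 2 missing

Total missing values: 5
Records with any missing: 3

5 missing values (city: 2, department: 1, salary: 2); 3 incomplete records


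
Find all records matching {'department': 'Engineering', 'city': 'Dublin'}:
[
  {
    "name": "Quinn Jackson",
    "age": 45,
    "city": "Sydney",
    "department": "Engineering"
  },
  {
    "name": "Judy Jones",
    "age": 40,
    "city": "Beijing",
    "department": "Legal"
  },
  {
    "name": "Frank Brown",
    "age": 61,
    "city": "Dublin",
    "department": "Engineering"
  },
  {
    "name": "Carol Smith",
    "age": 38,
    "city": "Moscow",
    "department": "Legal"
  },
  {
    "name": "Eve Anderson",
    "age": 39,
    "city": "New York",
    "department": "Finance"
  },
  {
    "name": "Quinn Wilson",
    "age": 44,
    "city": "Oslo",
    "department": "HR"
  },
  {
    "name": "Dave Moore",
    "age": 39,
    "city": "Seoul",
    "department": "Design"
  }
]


Search criteria: {'department': 'Engineering', 'city': 'Dublin'}

Checking 7 records:
  Quinn Jackson: {department: Engineering, city: Sydney}
  Judy Jones: {department: Legal, city: Beijing}
  Frank Brown: {department: Engineering, city: Dublin} <-- MATCH
  Carol Smith: {department: Legal, city: Moscow}
  Eve Anderson: {department: Finance, city: New York}
  Quinn Wilson: {department: HR, city: Oslo}
  Dave Moore: {department: Design, city: Seoul}

Matches: ["Frank Brown"]

["Frank Brown"]


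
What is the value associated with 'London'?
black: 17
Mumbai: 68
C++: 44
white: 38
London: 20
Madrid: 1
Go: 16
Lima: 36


Looking up key 'London'
Value: 20

20


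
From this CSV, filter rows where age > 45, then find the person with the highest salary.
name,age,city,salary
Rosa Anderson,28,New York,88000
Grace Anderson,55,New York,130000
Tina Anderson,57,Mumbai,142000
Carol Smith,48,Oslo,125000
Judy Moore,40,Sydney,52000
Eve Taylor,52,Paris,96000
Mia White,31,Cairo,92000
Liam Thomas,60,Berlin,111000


Filter: age > 45
Sort by: salary (descending)

Filtered records (5):
  Tina Anderson, age 57, salary $142000
  Grace Anderson, age 55, salary $130000
  Carol Smith, age 48, salary $125000
  Liam Thomas, age 60, salary $111000
  Eve Taylor, age 52, salary $96000

Highest salary: Tina Anderson ($142000)

Tina Anderson


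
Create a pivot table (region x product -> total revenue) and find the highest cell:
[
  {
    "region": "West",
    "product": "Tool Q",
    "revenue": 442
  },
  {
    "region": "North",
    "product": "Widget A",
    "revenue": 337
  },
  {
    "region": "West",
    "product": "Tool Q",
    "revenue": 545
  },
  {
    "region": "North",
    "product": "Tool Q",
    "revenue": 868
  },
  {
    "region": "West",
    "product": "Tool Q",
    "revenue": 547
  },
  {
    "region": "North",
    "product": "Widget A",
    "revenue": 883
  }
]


Pivot: region (rows) x product (columns) -> total revenue

     Tool Q        Widget A    
North          868          1220  
West          1534             0  

Highest: West / Tool Q = $1534

West / Tool Q = $1534


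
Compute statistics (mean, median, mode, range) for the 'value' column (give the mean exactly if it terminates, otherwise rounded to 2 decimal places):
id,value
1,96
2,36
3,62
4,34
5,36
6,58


Data: [96, 36, 62, 34, 36, 58]
Count: 6
Sum: 322
Mean: 322/6 ≈ 53.67 (rounded to 2 decimal places)
Sorted: [34, 36, 36, 58, 62, 96]
Median: 47.0
Mode: 36 (2 times)
Range: 96 - 34 = 62
Min: 34, Max: 96

mean≈53.67, median=47.0, mode=36, range=62


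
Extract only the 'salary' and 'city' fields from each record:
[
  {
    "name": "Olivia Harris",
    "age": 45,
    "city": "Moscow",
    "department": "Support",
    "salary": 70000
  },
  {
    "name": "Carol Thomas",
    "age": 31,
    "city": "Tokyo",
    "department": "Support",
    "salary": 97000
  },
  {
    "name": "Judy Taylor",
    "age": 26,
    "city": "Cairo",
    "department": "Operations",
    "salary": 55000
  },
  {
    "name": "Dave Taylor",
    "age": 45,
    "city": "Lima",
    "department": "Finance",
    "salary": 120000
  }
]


Original: 4 records with fields: name, age, city, department, salary
Keep: ['salary', 'city']
Drop: ['name', 'age', 'department']
Result: 4 records, 2 fields each

[
  {
    "salary": 70000,
    "city": "Moscow"
  },
  {
    "salary": 97000,
    "city": "Tokyo"
  },
  {
    "salary": 55000,
    "city": "Cairo"
  },
  {
    "salary": 120000,
    "city": "Lima"
  }
]


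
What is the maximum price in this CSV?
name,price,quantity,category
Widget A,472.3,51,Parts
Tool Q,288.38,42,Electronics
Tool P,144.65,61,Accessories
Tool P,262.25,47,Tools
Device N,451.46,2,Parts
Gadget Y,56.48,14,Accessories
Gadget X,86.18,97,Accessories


Computing maximum price:
Values: [472.3, 288.38, 144.65, 262.25, 451.46, 56.48, 86.18]
Max = 472.3

472.3


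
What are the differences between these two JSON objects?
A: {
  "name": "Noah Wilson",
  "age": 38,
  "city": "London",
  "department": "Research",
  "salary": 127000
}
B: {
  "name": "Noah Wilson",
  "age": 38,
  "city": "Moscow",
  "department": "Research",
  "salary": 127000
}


Comparing each field (in key order):
  name: same
  age: same
  city: DIFFERENT
  department: same
  salary: same
Differences:
  city: London -> Moscow

1 field(s) changed

1 change: city


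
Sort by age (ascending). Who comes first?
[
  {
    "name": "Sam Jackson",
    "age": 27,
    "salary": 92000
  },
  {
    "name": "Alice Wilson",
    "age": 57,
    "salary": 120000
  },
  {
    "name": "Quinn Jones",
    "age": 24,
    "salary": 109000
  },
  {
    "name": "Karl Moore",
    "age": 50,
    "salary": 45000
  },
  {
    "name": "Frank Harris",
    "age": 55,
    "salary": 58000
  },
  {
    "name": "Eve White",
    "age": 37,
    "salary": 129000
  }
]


Sort by: age (ascending)

Sorted order:
  1. Quinn Jones (age = 24)
  2. Sam Jackson (age = 27)
  3. Eve White (age = 37)
  4. Karl Moore (age = 50)
  5. Frank Harris (age = 55)
  6. Alice Wilson (age = 57)

First: Quinn Jones

Quinn Jones


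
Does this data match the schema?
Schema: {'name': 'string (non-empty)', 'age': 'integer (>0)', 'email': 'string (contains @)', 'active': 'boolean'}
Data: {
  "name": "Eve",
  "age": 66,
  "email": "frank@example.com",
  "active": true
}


Validating each field against schema:
  name: OK (non-empty string)
  age: OK (positive integer)
  email: OK (string with @)
  active: OK (boolean)

Result: VALID

VALID


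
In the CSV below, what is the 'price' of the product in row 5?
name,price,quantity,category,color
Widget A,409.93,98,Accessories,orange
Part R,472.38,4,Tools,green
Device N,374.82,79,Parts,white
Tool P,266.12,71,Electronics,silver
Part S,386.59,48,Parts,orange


Query: Row 5 ('Part S'), column 'price'
Value: 386.59

386.59


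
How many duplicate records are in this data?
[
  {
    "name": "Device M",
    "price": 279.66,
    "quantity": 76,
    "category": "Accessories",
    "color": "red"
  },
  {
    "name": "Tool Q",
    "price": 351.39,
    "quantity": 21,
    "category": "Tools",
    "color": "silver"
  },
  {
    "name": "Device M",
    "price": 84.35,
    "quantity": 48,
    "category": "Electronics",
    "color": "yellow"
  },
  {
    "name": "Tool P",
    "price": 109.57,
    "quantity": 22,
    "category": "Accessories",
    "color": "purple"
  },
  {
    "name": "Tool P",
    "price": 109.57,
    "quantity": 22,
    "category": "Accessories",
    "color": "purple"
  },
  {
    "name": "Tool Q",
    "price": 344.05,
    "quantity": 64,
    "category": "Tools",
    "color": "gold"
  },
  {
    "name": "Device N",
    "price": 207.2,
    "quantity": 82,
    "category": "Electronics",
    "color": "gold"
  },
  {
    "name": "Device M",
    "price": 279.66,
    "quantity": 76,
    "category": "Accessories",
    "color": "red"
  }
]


Checking 8 records for duplicates:

  Row 1: Device M ($279.66, qty 76)
  Row 2: Tool Q ($351.39, qty 21)
  Row 3: Device M ($84.35, qty 48)
  Row 4: Tool P ($109.57, qty 22)
  Row 5: Tool P ($109.57, qty 22) <-- DUPLICATE
  Row 6: Tool Q ($344.05, qty 64)
  Row 7: Device N ($207.2, qty 82)
  Row 8: Device M ($279.66, qty 76) <-- DUPLICATE

Duplicates found: 2
Unique records: 6

2 duplicates, 6 unique


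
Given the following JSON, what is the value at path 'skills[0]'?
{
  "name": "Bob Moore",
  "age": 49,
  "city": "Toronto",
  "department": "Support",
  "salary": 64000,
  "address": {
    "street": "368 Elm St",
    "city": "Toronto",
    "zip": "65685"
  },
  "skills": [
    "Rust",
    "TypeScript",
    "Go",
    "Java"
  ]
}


Query: skills[0]
Path: skills -> first element
Value: Rust

Rust


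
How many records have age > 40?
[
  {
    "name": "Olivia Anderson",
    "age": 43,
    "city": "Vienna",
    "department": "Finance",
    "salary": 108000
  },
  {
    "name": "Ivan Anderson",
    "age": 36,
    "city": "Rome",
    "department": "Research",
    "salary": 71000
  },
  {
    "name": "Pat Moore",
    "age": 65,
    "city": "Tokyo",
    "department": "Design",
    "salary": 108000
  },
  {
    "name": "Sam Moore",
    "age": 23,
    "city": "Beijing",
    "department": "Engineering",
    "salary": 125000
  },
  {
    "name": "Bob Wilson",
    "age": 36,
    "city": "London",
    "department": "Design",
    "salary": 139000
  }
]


Data: 5 records
Condition: age > 40

Checking each record:
  Olivia Anderson: 43 MATCH
  Ivan Anderson: 36
  Pat Moore: 65 MATCH
  Sam Moore: 23
  Bob Wilson: 36

Count: 2

2


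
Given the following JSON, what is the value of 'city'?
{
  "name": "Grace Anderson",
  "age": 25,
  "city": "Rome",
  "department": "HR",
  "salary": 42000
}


Looking up field 'city'
Value: Rome

Rome


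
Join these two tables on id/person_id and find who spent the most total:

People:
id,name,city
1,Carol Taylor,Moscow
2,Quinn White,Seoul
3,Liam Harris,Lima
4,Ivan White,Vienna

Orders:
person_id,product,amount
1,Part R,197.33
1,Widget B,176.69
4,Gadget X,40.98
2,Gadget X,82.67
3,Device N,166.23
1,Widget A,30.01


Join on: people.id = orders.person_id

Joined rows:
  Carol Taylor (Moscow) bought Part R for $197.33
  Carol Taylor (Moscow) bought Widget B for $176.69
  Ivan White (Vienna) bought Gadget X for $40.98
  Quinn White (Seoul) bought Gadget X for $82.67
  Liam Harris (Lima) bought Device N for $166.23
  Carol Taylor (Moscow) bought Widget A for $30.01

Total per person:
  Carol Taylor: $404.03
  Liam Harris: $166.23
  Quinn White: $82.67
  Ivan White: $40.98

Top spender: Carol Taylor ($404.03)

Carol Taylor ($404.03)


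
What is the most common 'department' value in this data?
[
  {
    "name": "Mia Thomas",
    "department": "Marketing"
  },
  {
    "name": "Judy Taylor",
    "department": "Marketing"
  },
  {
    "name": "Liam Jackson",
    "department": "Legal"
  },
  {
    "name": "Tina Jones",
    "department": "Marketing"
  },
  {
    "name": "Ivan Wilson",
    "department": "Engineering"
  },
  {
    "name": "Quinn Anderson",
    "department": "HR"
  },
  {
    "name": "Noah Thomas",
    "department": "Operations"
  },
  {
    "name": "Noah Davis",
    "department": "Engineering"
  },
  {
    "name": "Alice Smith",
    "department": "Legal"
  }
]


Counting 'department' values across 9 records:

  Marketing: 3 ###
  Legal: 2 ##
  Engineering: 2 ##
  HR: 1 #
  Operations: 1 #

Most common: Marketing (3 times)

Marketing (3 times)
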